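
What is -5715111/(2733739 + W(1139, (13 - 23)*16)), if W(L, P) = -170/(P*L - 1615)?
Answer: -12361785093/5913077459 ≈ -2.0906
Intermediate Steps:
W(L, P) = -170/(-1615 + L*P) (W(L, P) = -170/(L*P - 1615) = -170/(-1615 + L*P))
-5715111/(2733739 + W(1139, (13 - 23)*16)) = -5715111/(2733739 - 170/(-1615 + 1139*((13 - 23)*16))) = -5715111/(2733739 - 170/(-1615 + 1139*(-10*16))) = -5715111/(2733739 - 170/(-1615 + 1139*(-160))) = -5715111/(2733739 - 170/(-1615 - 182240)) = -5715111/(2733739 - 170/(-183855)) = -5715111/(2733739 - 170*(-1/183855)) = -5715111/(2733739 + 2/2163) = -5715111/5913077459/2163 = -5715111*2163/5913077459 = -12361785093/5913077459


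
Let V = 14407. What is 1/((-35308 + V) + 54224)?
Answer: 1/33323 ≈ 3.0009e-5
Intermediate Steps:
1/((-35308 + V) + 54224) = 1/((-35308 + 14407) + 54224) = 1/(-20901 + 54224) = 1/33323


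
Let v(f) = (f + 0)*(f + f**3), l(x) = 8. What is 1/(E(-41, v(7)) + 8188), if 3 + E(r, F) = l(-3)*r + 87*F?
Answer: 1/221007 ≈ 4.5247e-6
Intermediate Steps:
v(f) = f*(f + f**3)
E(r, F) = -3 + 8*r + 87*F (E(r, F) = -3 + (8*r + 87*F) = -3 + 8*r + 87*F)
1/(E(-41, v(7)) + 8188) = 1/((-3 + 8*(-41) + 87*(7**2 + 7**4)) + 8188) = 1/((-3 - 328 + 87*(49 + 2401)) + 8188) = 1/((-3 - 328 + 87*2450) + 8188) = 1/((-3 - 328 + 213150) + 8188) = 1/(212819 + 8188) = 1/221007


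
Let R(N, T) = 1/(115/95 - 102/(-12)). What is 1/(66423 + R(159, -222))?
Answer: 369/24510125 ≈ 1.5055e-5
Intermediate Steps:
R(N, T) = 38/369 (R(N, T) = 1/(115*(1/95) - 102*(-1/12)) = 1/(23/19 + 17/2) = 1/(369/38) = 38/369)
1/(66423 + R(159, -222)) = 1/(66423 + 38/369) = 1/(24510125/369) = 369/24510125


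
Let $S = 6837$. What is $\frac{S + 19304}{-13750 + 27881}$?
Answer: $\frac{26141}{14131} \approx 1.8499$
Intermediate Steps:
$\frac{S + 19304}{-13750 + 27881} = \frac{6837 + 19304}{-13750 + 27881} = \frac{26141}{14131}$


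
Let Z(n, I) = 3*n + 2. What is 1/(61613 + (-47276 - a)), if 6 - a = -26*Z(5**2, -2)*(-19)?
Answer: 1/52369 ≈ 1.9095e-5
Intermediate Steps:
Z(n, I) = 2 + 3*n
a = -38032 (a = 6 - (-26*(2 + 3*5**2))*(-19) = 6 - (-26*(2 + 3*25))*(-19) = 6 - (-26*(2 + 75))*(-19) = 6 - (-26*77)*(-19) = 6 - (-2002)*(-19) = 6 - 1*38038 = 6 - 38038 = -38032)
1/(61613 + (-47276 - a)) = 1/(61613 + (-47276 - 1*(-38032))) = 1/(61613 + (-47276 + 38032)) = 1/(61613 - 9244) = 1/52369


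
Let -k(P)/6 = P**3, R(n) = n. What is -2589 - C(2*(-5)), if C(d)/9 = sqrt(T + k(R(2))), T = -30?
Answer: -2589 - 9*I*sqrt(78) ≈ -2589.0 - 79.486*I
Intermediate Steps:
k(P) = -6*P**3
C(d) = 9*I*sqrt(78) (C(d) = 9*sqrt(-30 - 6*2**3) = 9*sqrt(-30 - 6*8) = 9*sqrt(-30 - 48) = 9*sqrt(-78) = 9*(I*sqrt(78)) = 9*I*sqrt(78))
-2589 - C(2*(-5)) = -2589 - 9*I*sqrt(78)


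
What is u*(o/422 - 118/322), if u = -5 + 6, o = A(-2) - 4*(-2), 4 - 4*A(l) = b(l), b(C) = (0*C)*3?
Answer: -23449/67942 ≈ -0.34513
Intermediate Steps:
b(C) = 0 (b(C) = 0*3 = 0)
A(l) = 1 (A(l) = 1 - 1/4*0 = 1 + 0 = 1)
o = 9 (o = 1 - 4*(-2) = 1 + 8 = 9)
u = 1
u*(o/422 - 118/322) = 1*(9/422 - 118/322) = 1*(9*(1/422) - 118*1/322) = 1*(9/422 - 59/161) = 1*(-23449/67942) = -23449/67942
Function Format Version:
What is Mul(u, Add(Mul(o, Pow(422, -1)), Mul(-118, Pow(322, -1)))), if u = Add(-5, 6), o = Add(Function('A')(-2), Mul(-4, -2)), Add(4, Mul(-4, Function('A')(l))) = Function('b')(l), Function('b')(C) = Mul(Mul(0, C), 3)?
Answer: Rational(-23449, 67942) ≈ -0.34513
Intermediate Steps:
Function('b')(C) = 0 (Function('b')(C) = Mul(0, 3) = 0)
Function('A')(l) = 1 (Function('A')(l) = Add(1, Mul(Rational(-1, 4), 0)) = Add(1, 0) = 1)
o = 9 (o = Add(1, Mul(-4, -2)) = Add(1, 8) = 9)
u = 1
Mul(u, Add(Mul(o, Pow(422, -1)), Mul(-118, Pow(322, -1)))) = Mul(1, Add(Mul(9, Pow(422, -1)), Mul(-118, Pow(322, -1)))) = Mul(1, Add(Mul(9, Rational(1, 422)), Mul(-118, Rational(1, 322)))) = Mul(1, Add(Rational(9, 422), Rational(-59, 161))) = Mul(1, Rational(-23449, 67942)) = Rational(-23449, 67942)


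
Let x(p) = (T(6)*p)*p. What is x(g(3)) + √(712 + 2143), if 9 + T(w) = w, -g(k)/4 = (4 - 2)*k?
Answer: -1728 + √2855 ≈ -1674.6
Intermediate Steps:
g(k) = -8*k (g(k) = -4*(4 - 2)*k = -8*k)
T(w) = -9 + w
x(p) = -3*p² (x(p) = ((-9 + 6)*p)*p = (-3*p)*p = -3*p²)
x(g(3)) + √(712 + 2143) = -3*(-8*3)² + √(712 + 2143) = -3*(-24)² + √2855 = -3*576 + √2855 = -1728 + √2855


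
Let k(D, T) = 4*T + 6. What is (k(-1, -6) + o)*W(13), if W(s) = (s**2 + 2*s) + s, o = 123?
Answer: 21840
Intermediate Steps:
k(D, T) = 6 + 4*T
W(s) = s**2 + 3*s
(k(-1, -6) + o)*W(13) = ((6 + 4*(-6)) + 123)*(13*(3 + 13)) = ((6 - 24) + 123)*(13*16) = (-18 + 123)*208 = 105*208 = 21840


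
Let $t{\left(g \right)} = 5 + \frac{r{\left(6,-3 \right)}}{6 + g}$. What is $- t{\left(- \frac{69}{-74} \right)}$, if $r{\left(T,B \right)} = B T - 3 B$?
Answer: $- \frac{211}{57} \approx -3.7018$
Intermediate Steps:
$r{\left(T,B \right)} = - 3 B + B T$
$t{\left(g \right)} = 5 - \frac{9}{6 + g}$ ($t{\left(g \right)} = 5 + \frac{\left(-3\right) \left(-3 + 6\right)}{6 + g} = 5 + \frac{\left(-3\right) 3}{6 + g} = 5 + \frac{1}{6 + g} \left(-9\right) = 5 - \frac{9}{6 + g}$)
$- t{\left(- \frac{69}{-74} \right)} = - \frac{21 + 5 \left(- \frac{69}{-74}\right)}{6 - \frac{69}{-74}} = - \frac{21 + 5 \left(\left(-69\right) \left(- \frac{1}{74}\right)\right)}{6 - - \frac{69}{74}} = - \frac{21 + 5 \cdot \frac{69}{74}}{6 + \frac{69}{74}} = - \frac{21 + \frac{345}{74}}{\frac{513}{74}} = - \frac{74 \cdot 1899}{513 \cdot 74} = \left(-1\right) \frac{211}{57} = - \frac{211}{57}$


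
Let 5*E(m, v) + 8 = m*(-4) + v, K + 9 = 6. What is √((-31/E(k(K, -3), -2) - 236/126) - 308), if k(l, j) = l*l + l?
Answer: I*√155647954/714 ≈ 17.473*I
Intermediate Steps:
K = -3 (K = -9 + 6 = -3)
k(l, j) = l + l² (k(l, j) = l² + l = l + l²)
E(m, v) = -8/5 - 4*m/5 + v/5 (E(m, v) = -8/5 + (m*(-4) + v)/5 = -8/5 + (-4*m + v)/5 = -8/5 + (v - 4*m)/5 = -8/5 + (-4*m/5 + v/5) = -8/5 - 4*m/5 + v/5)
√((-31/E(k(K, -3), -2) - 236/126) - 308) = √((-31/(-8/5 - (-12)*(1 - 3)/5 + (⅕)*(-2)) - 236/126) - 308) = √((-31/(-8/5 - (-12)*(-2)/5 - ⅖) - 236*1/126) - 308) = √((-31/(-8/5 - ⅘*6 - ⅖) - 118/63) - 308) = √((-31/(-8/5 - 24/5 - ⅖) - 118/63) - 308) = √((-31/(-34/5) - 118/63) - 308) = √((-31*(-5/34) - 118/63) - 308) = √((155/34 - 118/63) - 308) = √(5753/2142 - 308) = √(-653983/2142) = I*√155647954/714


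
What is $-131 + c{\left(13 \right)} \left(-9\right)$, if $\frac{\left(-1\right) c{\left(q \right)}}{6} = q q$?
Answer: $8995$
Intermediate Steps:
$c{\left(q \right)} = - 6 q^{2}$ ($c{\left(q \right)} = - 6 q q = - 6 q^{2}$)
$-131 + c{\left(13 \right)} \left(-9\right) = -131 + - 6 \cdot 13^{2} \left(-9\right) = -131 + \left(-6\right) 169 \left(-9\right) = -131 - -9126 = -131 + 9126 = 8995$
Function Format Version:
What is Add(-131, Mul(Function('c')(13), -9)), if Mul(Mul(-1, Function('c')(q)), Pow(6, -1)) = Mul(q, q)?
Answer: 8995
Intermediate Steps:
Function('c')(q) = Mul(-6, Pow(q, 2)) (Function('c')(q) = Mul(-6, Mul(q, q)) = Mul(-6, Pow(q, 2)))
Add(-131, Mul(Function('c')(13), -9)) = Add(-131, Mul(Mul(-6, Pow(13, 2)), -9)) = Add(-131, Mul(Mul(-6, 169), -9)) = Add(-131, Mul(-1014, -9)) = Add(-131, 9126) = 8995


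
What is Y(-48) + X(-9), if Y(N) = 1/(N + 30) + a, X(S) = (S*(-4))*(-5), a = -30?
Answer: -3781/18 ≈ -210.06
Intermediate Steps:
X(S) = 20*S (X(S) = -4*S*(-5) = 20*S)
Y(N) = -30 + 1/(30 + N) (Y(N) = 1/(N + 30) - 30 = 1/(30 + N) - 30 = -30 + 1/(30 + N))
Y(-48) + X(-9) = (-899 - 30*(-48))/(30 - 48) + 20*(-9) = (-899 + 1440)/(-18) - 180 = -1/18*541 - 180 = -541/18 - 180 = -3781/18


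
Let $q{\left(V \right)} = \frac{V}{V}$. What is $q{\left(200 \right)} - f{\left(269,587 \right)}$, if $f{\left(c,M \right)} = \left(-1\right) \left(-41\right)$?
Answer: $-40$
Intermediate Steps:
$q{\left(V \right)} = 1$
$f{\left(c,M \right)} = 41$
$q{\left(200 \right)} - f{\left(269,587 \right)} = 1 - 41 = -40$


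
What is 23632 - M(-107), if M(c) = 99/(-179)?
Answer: 4230227/179 ≈ 23633.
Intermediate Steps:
M(c) = -99/179 (M(c) = 99*(-1/179) = -99/179)
23632 - M(-107) = 23632 - 1*(-99/179) = 23632 + 99/179 = 4230227/179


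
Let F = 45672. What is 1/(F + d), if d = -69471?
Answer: -1/23799 ≈ -4.2019e-5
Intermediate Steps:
1/(F + d) = 1/(45672 - 69471) = 1/(-23799) = -1/23799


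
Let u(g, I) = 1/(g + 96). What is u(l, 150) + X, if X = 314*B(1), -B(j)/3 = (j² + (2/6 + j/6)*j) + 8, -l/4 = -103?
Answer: -4546091/508 ≈ -8949.0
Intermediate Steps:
l = 412 (l = -4*(-103) = 412)
B(j) = -24 - 3*j² - 3*j*(⅓ + j/6) (B(j) = -3*((j² + (2/6 + j/6)*j) + 8) = -3*((j² + (2*(⅙) + j*(⅙))*j) + 8) = -3*((j² + (⅓ + j/6)*j) + 8) = -3*((j² + j*(⅓ + j/6)) + 8) = -3*(8 + j² + j*(⅓ + j/6)) = -24 - 3*j² - 3*j*(⅓ + j/6))
u(g, I) = 1/(96 + g)
X = -8949 (X = 314*(-24 - 1*1 - 7/2*1²) = 314*(-24 - 1 - 7/2*1) = 314*(-24 - 1 - 7/2) = 314*(-57/2) = -8949)
u(l, 150) + X = 1/(96 + 412) - 8949 = 1/508 - 8949 = -4546091/508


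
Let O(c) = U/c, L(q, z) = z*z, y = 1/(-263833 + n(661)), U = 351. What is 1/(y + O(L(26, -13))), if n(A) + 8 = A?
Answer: 3421340/7105847 ≈ 0.48148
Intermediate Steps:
n(A) = -8 + A
y = -1/263180 (y = 1/(-263833 + (-8 + 661)) = 1/(-263833 + 653) = 1/(-263180) = -1/263180 ≈ -3.7997e-6)
L(q, z) = z**2
O(c) = 351/c
1/(y + O(L(26, -13))) = 1/(-1/263180 + 351/((-13)**2)) = 1/(-1/263180 + 351/169) = 1/(-1/263180 + 351*(1/169)) = 1/(-1/263180 + 27/13) = 1/(7105847/3421340) = 3421340/7105847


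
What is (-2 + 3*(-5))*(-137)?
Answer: 2329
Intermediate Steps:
(-2 + 3*(-5))*(-137) = (-2 - 15)*(-137) = -17*(-137) = 2329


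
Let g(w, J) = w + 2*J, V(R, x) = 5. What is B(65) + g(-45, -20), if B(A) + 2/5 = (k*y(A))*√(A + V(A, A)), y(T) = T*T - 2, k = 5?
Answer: -427/5 + 21115*√70 ≈ 1.7658e+5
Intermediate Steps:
y(T) = -2 + T² (y(T) = T² - 2 = -2 + T²)
B(A) = -⅖ + √(5 + A)*(-10 + 5*A²) (B(A) = -⅖ + (5*(-2 + A²))*√(A + 5) = -⅖ + (-10 + 5*A²)*√(5 + A) = -⅖ + √(5 + A)*(-10 + 5*A²))
B(65) + g(-45, -20) = (-⅖ + 5*√(5 + 65)*(-2 + 65²)) + (-45 + 2*(-20)) = (-⅖ + 5*√70*(-2 + 4225)) + (-45 - 40) = (-⅖ + 5*√70*4223) - 85 = (-⅖ + 21115*√70) - 85 = -427/5 + 21115*√70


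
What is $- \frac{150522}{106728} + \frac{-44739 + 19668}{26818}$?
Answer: $- \frac{559373057}{238519292} \approx -2.3452$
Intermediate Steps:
$- \frac{150522}{106728} + \frac{-44739 + 19668}{26818} = \left(-150522\right) \frac{1}{106728} - \frac{25071}{26818} = - \frac{25087}{17788} - \frac{25071}{26818} = - \frac{559373057}{238519292}$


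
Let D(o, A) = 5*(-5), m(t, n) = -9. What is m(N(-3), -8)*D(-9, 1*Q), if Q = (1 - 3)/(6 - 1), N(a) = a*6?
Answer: 225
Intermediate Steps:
N(a) = 6*a
Q = -⅖ (Q = -2/5 = -2*⅕ = -⅖ ≈ -0.40000)
D(o, A) = -25
m(N(-3), -8)*D(-9, 1*Q) = -9*(-25) = 225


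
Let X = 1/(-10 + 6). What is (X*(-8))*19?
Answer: 38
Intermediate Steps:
X = -1/4 (X = 1/(-4) = -1/4 ≈ -0.25000)
(X*(-8))*19 = -1/4*(-8)*19 = 2*19 = 38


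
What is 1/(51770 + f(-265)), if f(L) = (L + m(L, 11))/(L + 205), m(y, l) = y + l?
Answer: 20/1035573 ≈ 1.9313e-5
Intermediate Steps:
m(y, l) = l + y
f(L) = (11 + 2*L)/(205 + L) (f(L) = (L + (11 + L))/(L + 205) = (11 + 2*L)/(205 + L))
1/(51770 + f(-265)) = 1/(51770 + (11 + 2*(-265))/(205 - 265)) = 1/(51770 + (11 - 530)/(-60)) = 1/(51770 - 1/60*(-519)) = 1/(51770 + 173/20) = 1/(1035573/20) = 20/1035573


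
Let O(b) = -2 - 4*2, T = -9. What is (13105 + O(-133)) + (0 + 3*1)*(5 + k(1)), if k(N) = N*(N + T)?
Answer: 13086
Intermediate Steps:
O(b) = -10 (O(b) = -2 - 8 = -10)
k(N) = N*(-9 + N) (k(N) = N*(N - 9) = N*(-9 + N))
(13105 + O(-133)) + (0 + 3*1)*(5 + k(1)) = (13105 - 10) + (0 + 3*1)*(5 + 1*(-9 + 1)) = 13095 + (0 + 3)*(5 + 1*(-8)) = 13095 + 3*(5 - 8) = 13095 + 3*(-3) = 13095 - 9 = 13086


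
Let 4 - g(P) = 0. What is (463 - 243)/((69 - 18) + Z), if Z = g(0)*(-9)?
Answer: 44/3 ≈ 14.667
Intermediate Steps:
g(P) = 4 (g(P) = 4 - 1*0 = 4 + 0 = 4)
Z = -36 (Z = 4*(-9) = -36)
(463 - 243)/((69 - 18) + Z) = (463 - 243)/((69 - 18) - 36) = 220/(51 - 36) = 220/15 = 220*(1/15) = 44/3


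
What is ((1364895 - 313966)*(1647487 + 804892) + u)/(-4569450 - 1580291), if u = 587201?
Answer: -2577276797292/6149741 ≈ -4.1909e+5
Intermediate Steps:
((1364895 - 313966)*(1647487 + 804892) + u)/(-4569450 - 1580291) = ((1364895 - 313966)*(1647487 + 804892) + 587201)/(-4569450 - 1580291) = (1050929*2452379 + 587201)/(-6149741) = (2577276210091 + 587201)*(-1/6149741) = 2577276797292*(-1/6149741) = -2577276797292/6149741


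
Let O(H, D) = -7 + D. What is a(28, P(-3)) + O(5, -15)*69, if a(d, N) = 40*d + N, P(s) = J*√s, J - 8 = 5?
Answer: -398 + 13*I*√3 ≈ -398.0 + 22.517*I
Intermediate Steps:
J = 13 (J = 8 + 5 = 13)
P(s) = 13*√s
a(d, N) = N + 40*d
a(28, P(-3)) + O(5, -15)*69 = (13*√(-3) + 40*28) + (-7 - 15)*69 = (13*(I*√3) + 1120) - 22*69 = (13*I*√3 + 1120) - 1518 = (1120 + 13*I*√3) - 1518 = -398 + 13*I*√3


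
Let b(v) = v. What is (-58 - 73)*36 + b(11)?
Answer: -4705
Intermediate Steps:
(-58 - 73)*36 + b(11) = (-58 - 73)*36 + 11 = -131*36 + 11 = -4716 + 11 = -4705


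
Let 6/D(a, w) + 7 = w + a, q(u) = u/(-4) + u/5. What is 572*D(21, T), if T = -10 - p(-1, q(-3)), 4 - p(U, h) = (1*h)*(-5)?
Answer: -4576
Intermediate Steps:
q(u) = -u/20 (q(u) = u*(-1/4) + u*(1/5) = -u/4 + u/5 = -u/20)
p(U, h) = 4 + 5*h (p(U, h) = 4 - 1*h*(-5) = 4 - h*(-5) = 4 - (-5)*h = 4 + 5*h)
T = -59/4 (T = -10 - (4 + 5*(-1/20*(-3))) = -10 - (4 + 5*(3/20)) = -10 - (4 + 3/4) = -10 - 1*19/4 = -10 - 19/4 = -59/4 ≈ -14.750)
D(a, w) = 6/(-7 + a + w) (D(a, w) = 6/(-7 + (w + a)) = 6/(-7 + (a + w)) = 6/(-7 + a + w))
572*D(21, T) = 572*(6/(-7 + 21 - 59/4)) = 572*(6/(-3/4)) = 572*(6*(-4/3)) = 572*(-8) = -4576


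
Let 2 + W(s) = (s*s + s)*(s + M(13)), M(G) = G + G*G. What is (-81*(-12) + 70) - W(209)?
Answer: -17159946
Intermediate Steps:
M(G) = G + G²
W(s) = -2 + (182 + s)*(s + s²) (W(s) = -2 + (s*s + s)*(s + 13*(1 + 13)) = -2 + (s² + s)*(s + 13*14) = -2 + (s + s²)*(s + 182) = -2 + (s + s²)*(182 + s) = -2 + (182 + s)*(s + s²))
(-81*(-12) + 70) - W(209) = (-81*(-12) + 70) - (-2 + 209³ + 182*209 + 183*209²) = (972 + 70) - (-2 + 9129329 + 38038 + 183*43681) = 1042 - (-2 + 9129329 + 38038 + 7993623) = 1042 - 1*17160988 = 1042 - 17160988 = -17159946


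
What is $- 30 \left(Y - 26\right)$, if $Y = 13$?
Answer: $390$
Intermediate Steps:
$- 30 \left(Y - 26\right) = - 30 \left(13 - 26\right) = \left(-30\right) \left(-13\right) = 390$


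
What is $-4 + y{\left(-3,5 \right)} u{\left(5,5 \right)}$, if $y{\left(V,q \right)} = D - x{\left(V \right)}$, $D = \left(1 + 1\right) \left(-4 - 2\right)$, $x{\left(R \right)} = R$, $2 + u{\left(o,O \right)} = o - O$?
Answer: $14$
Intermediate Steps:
$u{\left(o,O \right)} = -2 + o - O$ ($u{\left(o,O \right)} = -2 - \left(O - o\right) = -2 + o - O$)
$D = -12$ ($D = 2 \left(-6\right) = -12$)
$y{\left(V,q \right)} = -12 - V$
$-4 + y{\left(-3,5 \right)} u{\left(5,5 \right)} = -4 + \left(-12 - -3\right) \left(-2 + 5 - 5\right) = -4 + \left(-12 + 3\right) \left(-2 + 5 - 5\right) = -4 - -18 = -4 + 18 = 14$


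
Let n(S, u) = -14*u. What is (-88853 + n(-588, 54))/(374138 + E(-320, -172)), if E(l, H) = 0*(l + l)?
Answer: -89609/374138 ≈ -0.23951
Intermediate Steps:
E(l, H) = 0 (E(l, H) = 0*(2*l) = 0)
(-88853 + n(-588, 54))/(374138 + E(-320, -172)) = (-88853 - 14*54)/(374138 + 0) = (-88853 - 756)/374138 = -89609*1/374138 = -89609/374138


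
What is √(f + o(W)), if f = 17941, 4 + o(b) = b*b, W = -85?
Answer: √25162 ≈ 158.63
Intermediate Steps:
o(b) = -4 + b² (o(b) = -4 + b*b = -4 + b²)
√(f + o(W)) = √(17941 + (-4 + (-85)²)) = √(17941 + (-4 + 7225)) = √(17941 + 7221) = √25162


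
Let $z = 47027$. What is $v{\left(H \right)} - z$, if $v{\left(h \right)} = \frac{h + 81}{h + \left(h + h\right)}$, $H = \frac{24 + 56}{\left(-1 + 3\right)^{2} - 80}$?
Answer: $- \frac{2823139}{60} \approx -47052.0$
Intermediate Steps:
$H = - \frac{20}{19}$ ($H = \frac{80}{2^{2} - 80} = \frac{80}{4 - 80} = \frac{80}{-76} = 80 \left(- \frac{1}{76}\right) = - \frac{20}{19} \approx -1.0526$)
$v{\left(h \right)} = \frac{81 + h}{3 h}$ ($v{\left(h \right)} = \frac{81 + h}{h + 2 h} = \frac{81 + h}{3 h}$)
$v{\left(H \right)} - z = \frac{81 - \frac{20}{19}}{3 \left(- \frac{20}{19}\right)} - 47027 = \frac{1}{3} \left(- \frac{19}{20}\right) \frac{1519}{19} - 47027 = - \frac{1519}{60} - 47027 = - \frac{2823139}{60}$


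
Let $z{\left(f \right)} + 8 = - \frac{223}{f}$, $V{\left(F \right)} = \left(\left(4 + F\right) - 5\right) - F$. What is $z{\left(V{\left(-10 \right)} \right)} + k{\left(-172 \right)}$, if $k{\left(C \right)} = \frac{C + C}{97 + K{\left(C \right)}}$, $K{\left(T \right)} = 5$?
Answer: $\frac{10793}{51} \approx 211.63$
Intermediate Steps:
$V{\left(F \right)} = -1$ ($V{\left(F \right)} = \left(-1 + F\right) - F = -1$)
$k{\left(C \right)} = \frac{C}{51}$ ($k{\left(C \right)} = \frac{C + C}{97 + 5} = \frac{2 C}{102} = 2 C \frac{1}{102} = \frac{C}{51}$)
$z{\left(f \right)} = -8 - \frac{223}{f}$
$z{\left(V{\left(-10 \right)} \right)} + k{\left(-172 \right)} = \left(-8 - \frac{223}{-1}\right) + \frac{1}{51} \left(-172\right) = \left(-8 - -223\right) - \frac{172}{51} = \left(-8 + 223\right) - \frac{172}{51} = 215 - \frac{172}{51} = \frac{10793}{51}$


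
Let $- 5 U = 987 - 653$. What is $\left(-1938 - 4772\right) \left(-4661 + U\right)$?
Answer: $31723538$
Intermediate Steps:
$U = - \frac{334}{5}$ ($U = - \frac{987 - 653}{5} = \left(- \frac{1}{5}\right) 334 = - \frac{334}{5} \approx -66.8$)
$\left(-1938 - 4772\right) \left(-4661 + U\right) = \left(-1938 - 4772\right) \left(-4661 - \frac{334}{5}\right) = \left(-6710\right) \left(- \frac{23639}{5}\right) = 31723538$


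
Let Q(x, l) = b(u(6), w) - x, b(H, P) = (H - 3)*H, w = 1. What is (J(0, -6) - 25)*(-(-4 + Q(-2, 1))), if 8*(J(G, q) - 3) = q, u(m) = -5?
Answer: 1729/2 ≈ 864.50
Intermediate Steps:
b(H, P) = H*(-3 + H) (b(H, P) = (-3 + H)*H = H*(-3 + H))
Q(x, l) = 40 - x (Q(x, l) = -5*(-3 - 5) - x = -5*(-8) - x = 40 - x)
J(G, q) = 3 + q/8
(J(0, -6) - 25)*(-(-4 + Q(-2, 1))) = ((3 + (⅛)*(-6)) - 25)*(-(-4 + (40 - 1*(-2)))) = ((3 - ¾) - 25)*(-(-4 + (40 + 2))) = (9/4 - 25)*(-(-4 + 42)) = -(-91)*38/4 = -91/4*(-38) = 1729/2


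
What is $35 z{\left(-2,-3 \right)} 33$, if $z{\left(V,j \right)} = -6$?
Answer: $-6930$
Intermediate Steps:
$35 z{\left(-2,-3 \right)} 33 = 35 \left(-6\right) 33 = \left(-210\right) 33 = -6930$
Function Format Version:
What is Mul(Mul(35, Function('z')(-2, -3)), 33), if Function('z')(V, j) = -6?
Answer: -6930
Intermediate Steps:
Mul(Mul(35, Function('z')(-2, -3)), 33) = Mul(Mul(35, -6), 33) = Mul(-210, 33) = -6930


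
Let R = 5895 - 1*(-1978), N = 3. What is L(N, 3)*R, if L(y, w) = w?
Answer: 23619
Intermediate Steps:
R = 7873 (R = 5895 + 1978 = 7873)
L(N, 3)*R = 3*7873 = 23619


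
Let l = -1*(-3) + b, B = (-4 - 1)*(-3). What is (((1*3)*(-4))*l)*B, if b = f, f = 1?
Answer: -720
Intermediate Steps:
B = 15 (B = -5*(-3) = 15)
b = 1
l = 4 (l = -1*(-3) + 1 = 3 + 1 = 4)
(((1*3)*(-4))*l)*B = (((1*3)*(-4))*4)*15 = ((3*(-4))*4)*15 = -12*4*15 = -48*15 = -720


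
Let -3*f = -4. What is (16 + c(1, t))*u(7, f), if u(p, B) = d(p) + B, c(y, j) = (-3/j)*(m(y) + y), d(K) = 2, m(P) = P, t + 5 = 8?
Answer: 140/3 ≈ 46.667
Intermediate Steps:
t = 3 (t = -5 + 8 = 3)
f = 4/3 (f = -⅓*(-4) = 4/3 ≈ 1.3333)
c(y, j) = -6*y/j (c(y, j) = (-3/j)*(y + y) = (-3/j)*(2*y) = -6*y/j)
u(p, B) = 2 + B
(16 + c(1, t))*u(7, f) = (16 - 6*1/3)*(2 + 4/3) = (16 - 6*1*⅓)*(10/3) = (16 - 2)*(10/3) = 14*(10/3) = 140/3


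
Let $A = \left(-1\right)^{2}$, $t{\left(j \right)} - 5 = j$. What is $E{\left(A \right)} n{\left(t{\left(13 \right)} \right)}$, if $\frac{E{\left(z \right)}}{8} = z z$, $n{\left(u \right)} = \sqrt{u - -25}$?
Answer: $8 \sqrt{43} \approx 52.46$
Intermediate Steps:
$t{\left(j \right)} = 5 + j$
$A = 1$
$n{\left(u \right)} = \sqrt{25 + u}$ ($n{\left(u \right)} = \sqrt{u + \left(-197 + 222\right)} = \sqrt{u + 25} = \sqrt{25 + u}$)
$E{\left(z \right)} = 8 z^{2}$ ($E{\left(z \right)} = 8 z z = 8 z^{2}$)
$E{\left(A \right)} n{\left(t{\left(13 \right)} \right)} = 8 \cdot 1^{2} \sqrt{25 + \left(5 + 13\right)} = 8 \cdot 1 \sqrt{25 + 18} = 8 \sqrt{43}$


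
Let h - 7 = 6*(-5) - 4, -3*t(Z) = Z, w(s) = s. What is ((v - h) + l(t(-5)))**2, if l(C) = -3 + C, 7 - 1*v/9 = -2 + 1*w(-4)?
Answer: 183184/9 ≈ 20354.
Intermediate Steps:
t(Z) = -Z/3
v = 117 (v = 63 - 9*(-2 + 1*(-4)) = 63 - 9*(-2 - 4) = 63 - 9*(-6) = 63 + 54 = 117)
h = -27 (h = 7 + (6*(-5) - 4) = 7 + (-30 - 4) = 7 - 34 = -27)
((v - h) + l(t(-5)))**2 = ((117 - 1*(-27)) + (-3 - 1/3*(-5)))**2 = ((117 + 27) + (-3 + 5/3))**2 = (144 - 4/3)**2 = (428/3)**2 = 183184/9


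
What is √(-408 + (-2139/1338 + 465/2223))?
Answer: I*√44713926610626/330486 ≈ 20.233*I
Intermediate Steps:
√(-408 + (-2139/1338 + 465/2223)) = √(-408 + (-2139*1/1338 + 465*(1/2223))) = √(-408 + (-713/446 + 155/741)) = √(-408 - 459203/330486) = √(-135297491/330486) = I*√44713926610626/330486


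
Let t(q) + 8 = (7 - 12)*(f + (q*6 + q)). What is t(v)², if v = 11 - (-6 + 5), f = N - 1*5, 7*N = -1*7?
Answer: 158404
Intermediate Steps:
N = -1 (N = (-1*7)/7 = (⅐)*(-7) = -1)
f = -6 (f = -1 - 1*5 = -1 - 5 = -6)
v = 12 (v = 11 - 1*(-1) = 11 + 1 = 12)
t(q) = 22 - 35*q (t(q) = -8 + (7 - 12)*(-6 + (q*6 + q)) = -8 - 5*(-6 + (6*q + q)) = -8 - 5*(-6 + 7*q) = -8 + (30 - 35*q) = 22 - 35*q)
t(v)² = (22 - 35*12)² = (22 - 420)² = (-398)² = 158404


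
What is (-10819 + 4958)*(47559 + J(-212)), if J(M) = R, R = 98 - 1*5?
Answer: -279288372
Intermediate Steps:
R = 93 (R = 98 - 5 = 93)
J(M) = 93
(-10819 + 4958)*(47559 + J(-212)) = (-10819 + 4958)*(47559 + 93) = -5861*47652 = -279288372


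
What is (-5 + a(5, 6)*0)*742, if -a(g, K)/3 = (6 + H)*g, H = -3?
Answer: -3710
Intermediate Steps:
a(g, K) = -9*g (a(g, K) = -3*(6 - 3)*g = -9*g)
(-5 + a(5, 6)*0)*742 = (-5 - 9*5*0)*742 = (-5 - 45*0)*742 = (-5 + 0)*742 = -5*742 = -3710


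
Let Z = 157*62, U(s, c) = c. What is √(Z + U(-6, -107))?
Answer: √9627 ≈ 98.117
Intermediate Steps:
Z = 9734
√(Z + U(-6, -107)) = √(9734 - 107) = √9627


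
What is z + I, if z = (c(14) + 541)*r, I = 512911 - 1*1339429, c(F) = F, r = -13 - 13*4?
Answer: -862593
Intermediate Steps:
r = -65 (r = -13 - 52 = -65)
I = -826518 (I = 512911 - 1339429 = -826518)
z = -36075 (z = (14 + 541)*(-65) = 555*(-65) = -36075)
z + I = -36075 - 826518 = -862593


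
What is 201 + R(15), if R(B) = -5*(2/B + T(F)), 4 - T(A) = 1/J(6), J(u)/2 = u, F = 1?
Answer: 723/4 ≈ 180.75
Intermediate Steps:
J(u) = 2*u
T(A) = 47/12 (T(A) = 4 - 1/(2*6) = 4 - 1/12 = 47/12)
R(B) = -235/12 - 10/B (R(B) = -5*(2/B + 47/12) = -5*(47/12 + 2/B) = -235/12 - 10/B)
201 + R(15) = 201 + (-235/12 - 10/15) = 201 + (-235/12 - 10*1/15) = 201 + (-235/12 - ⅔) = 201 - 81/4 = 723/4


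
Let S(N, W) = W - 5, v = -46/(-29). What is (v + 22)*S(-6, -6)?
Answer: -7524/29 ≈ -259.45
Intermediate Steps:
v = 46/29 (v = -46*(-1/29) = 46/29 ≈ 1.5862)
S(N, W) = -5 + W
(v + 22)*S(-6, -6) = (46/29 + 22)*(-5 - 6) = (684/29)*(-11) = -7524/29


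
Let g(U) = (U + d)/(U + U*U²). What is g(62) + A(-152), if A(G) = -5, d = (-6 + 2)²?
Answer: -595936/119195 ≈ -4.9997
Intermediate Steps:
d = 16 (d = (-4)² = 16)
g(U) = (16 + U)/(U + U³) (g(U) = (U + 16)/(U + U*U²) = (16 + U)/(U + U³))
g(62) + A(-152) = (16 + 62)/(62 + 62³) - 5 = 78/(62 + 238328) - 5 = 78/238390 - 5 = (1/238390)*78 - 5 = 39/119195 - 5 = -595936/119195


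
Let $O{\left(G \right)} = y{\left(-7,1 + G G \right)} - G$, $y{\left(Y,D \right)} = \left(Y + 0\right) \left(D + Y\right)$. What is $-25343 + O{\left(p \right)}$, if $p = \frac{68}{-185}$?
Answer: $- \frac{865946513}{34225} \approx -25302.0$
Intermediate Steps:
$y{\left(Y,D \right)} = Y \left(D + Y\right)$
$p = - \frac{68}{185}$ ($p = 68 \left(- \frac{1}{185}\right) = - \frac{68}{185} \approx -0.36757$)
$O{\left(G \right)} = 42 - G - 7 G^{2}$ ($O{\left(G \right)} = - 7 \left(\left(1 + G G\right) - 7\right) - G = - 7 \left(\left(1 + G^{2}\right) - 7\right) - G = - 7 \left(-6 + G^{2}\right) - G = \left(42 - 7 G^{2}\right) - G = 42 - G - 7 G^{2}$)
$-25343 + O{\left(p \right)} = -25343 - \left(- \frac{7838}{185} + \frac{32368}{34225}\right) = -25343 + \left(42 + \frac{68}{185} - \frac{32368}{34225}\right) = -25343 + \frac{1417662}{34225} = - \frac{865946513}{34225}$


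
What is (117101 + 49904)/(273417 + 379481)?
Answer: 167005/652898 ≈ 0.25579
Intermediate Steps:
(117101 + 49904)/(273417 + 379481) = 167005/652898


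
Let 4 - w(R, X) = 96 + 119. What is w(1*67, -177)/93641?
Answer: -211/93641 ≈ -0.0022533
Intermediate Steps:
w(R, X) = -211 (w(R, X) = 4 - (96 + 119) = 4 - 1*215 = 4 - 215 = -211)
w(1*67, -177)/93641 = -211/93641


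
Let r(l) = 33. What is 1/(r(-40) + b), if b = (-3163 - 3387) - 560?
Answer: -1/7077 ≈ -0.00014130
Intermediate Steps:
b = -7110 (b = -6550 - 560 = -7110)
1/(r(-40) + b) = 1/(33 - 7110) = 1/(-7077) = -1/7077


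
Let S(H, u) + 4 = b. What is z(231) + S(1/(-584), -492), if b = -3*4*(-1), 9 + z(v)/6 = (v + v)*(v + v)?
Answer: 1280618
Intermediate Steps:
z(v) = -54 + 24*v² (z(v) = -54 + 6*((v + v)*(v + v)) = -54 + 6*((2*v)*(2*v)) = -54 + 6*(4*v²) = -54 + 24*v²)
b = 12 (b = -12*(-1) = 12)
S(H, u) = 8 (S(H, u) = -4 + 12 = 8)
z(231) + S(1/(-584), -492) = (-54 + 24*231²) + 8 = (-54 + 24*53361) + 8 = (-54 + 1280664) + 8 = 1280610 + 8 = 1280618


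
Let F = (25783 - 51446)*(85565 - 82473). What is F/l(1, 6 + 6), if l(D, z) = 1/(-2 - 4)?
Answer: 476099976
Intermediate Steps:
l(D, z) = -⅙ (l(D, z) = 1/(-6) = -⅙)
F = -79349996 (F = -25663*3092 = -79349996)
F/l(1, 6 + 6) = -79349996/(-⅙) = -6*(-79349996) = 476099976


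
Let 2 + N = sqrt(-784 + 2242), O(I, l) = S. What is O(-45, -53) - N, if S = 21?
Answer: 23 - 27*sqrt(2) ≈ -15.184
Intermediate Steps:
O(I, l) = 21
N = -2 + 27*sqrt(2) (N = -2 + sqrt(-784 + 2242) = -2 + sqrt(1458) = -2 + 27*sqrt(2) ≈ 36.184)
O(-45, -53) - N = 21 - (-2 + 27*sqrt(2)) = 21 + (2 - 27*sqrt(2)) = 23 - 27*sqrt(2)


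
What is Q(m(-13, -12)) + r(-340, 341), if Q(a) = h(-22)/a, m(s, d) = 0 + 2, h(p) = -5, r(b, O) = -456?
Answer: -917/2 ≈ -458.50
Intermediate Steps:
m(s, d) = 2
Q(a) = -5/a
Q(m(-13, -12)) + r(-340, 341) = -5/2 - 456 = -917/2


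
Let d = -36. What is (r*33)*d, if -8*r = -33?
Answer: -9801/2 ≈ -4900.5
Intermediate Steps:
r = 33/8 (r = -1/8*(-33) = 33/8 ≈ 4.1250)
(r*33)*d = ((33/8)*33)*(-36) = (1089/8)*(-36) = -9801/2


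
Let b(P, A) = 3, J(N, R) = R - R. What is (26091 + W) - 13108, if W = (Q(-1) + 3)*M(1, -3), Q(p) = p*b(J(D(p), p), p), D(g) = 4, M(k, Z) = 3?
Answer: 12983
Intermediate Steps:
J(N, R) = 0
Q(p) = 3*p (Q(p) = p*3 = 3*p)
W = 0 (W = (3*(-1) + 3)*3 = (-3 + 3)*3 = 0*3 = 0)
(26091 + W) - 13108 = (26091 + 0) - 13108 = 26091 - 13108 = 12983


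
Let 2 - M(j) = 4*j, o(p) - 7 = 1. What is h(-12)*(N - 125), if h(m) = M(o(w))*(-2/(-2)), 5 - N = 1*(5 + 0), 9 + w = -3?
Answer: 3750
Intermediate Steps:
w = -12 (w = -9 - 3 = -12)
o(p) = 8 (o(p) = 7 + 1 = 8)
M(j) = 2 - 4*j
N = 0 (N = 5 - (5 + 0) = 5 - 5 = 0)
h(m) = -30 (h(m) = (2 - 4*8)*(-2/(-2)) = (2 - 32)*(-2*(-½)) = -30*1 = -30)
h(-12)*(N - 125) = -30*(0 - 125) = -30*(-125) = 3750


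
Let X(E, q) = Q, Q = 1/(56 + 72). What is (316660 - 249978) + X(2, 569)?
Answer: 8535297/128 ≈ 66682.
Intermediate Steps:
Q = 1/128 ≈ 0.0078125
X(E, q) = 1/128
(316660 - 249978) + X(2, 569) = (316660 - 249978) + 1/128 = 66682 + 1/128 = 8535297/128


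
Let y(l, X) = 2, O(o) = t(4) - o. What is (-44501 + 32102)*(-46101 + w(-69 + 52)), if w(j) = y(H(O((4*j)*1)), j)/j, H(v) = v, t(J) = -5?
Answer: 9717331881/17 ≈ 5.7161e+8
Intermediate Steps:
O(o) = -5 - o
w(j) = 2/j
(-44501 + 32102)*(-46101 + w(-69 + 52)) = (-44501 + 32102)*(-46101 + 2/(-69 + 52)) = -12399*(-46101 + 2/(-17)) = -12399*(-46101 + 2*(-1/17)) = -12399*(-46101 - 2/17) = -12399*(-783719/17) = 9717331881/17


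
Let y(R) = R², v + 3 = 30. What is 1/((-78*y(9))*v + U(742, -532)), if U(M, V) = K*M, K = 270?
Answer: 1/29754 ≈ 3.3609e-5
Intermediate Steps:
v = 27 (v = -3 + 30 = 27)
U(M, V) = 270*M
1/((-78*y(9))*v + U(742, -532)) = 1/(-78*9²*27 + 270*742) = 1/(-78*81*27 + 200340) = 1/(-6318*27 + 200340) = 1/(-170586 + 200340) = 1/29754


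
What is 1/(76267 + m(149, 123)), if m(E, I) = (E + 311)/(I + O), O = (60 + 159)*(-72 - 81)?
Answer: 8346/636524267 ≈ 1.3112e-5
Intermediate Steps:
O = -33507 (O = 219*(-153) = -33507)
m(E, I) = (311 + E)/(-33507 + I) (m(E, I) = (E + 311)/(I - 33507) = (311 + E)/(-33507 + I))
1/(76267 + m(149, 123)) = 1/(76267 + (311 + 149)/(-33507 + 123)) = 1/(76267 + 460/(-33384)) = 1/(76267 - 1/33384*460) = 1/(76267 - 115/8346) = 1/(636524267/8346) = 8346/636524267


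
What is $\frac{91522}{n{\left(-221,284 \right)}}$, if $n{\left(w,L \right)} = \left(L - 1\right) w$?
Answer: $- \frac{91522}{62543} \approx -1.4633$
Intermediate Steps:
$n{\left(w,L \right)} = w \left(-1 + L\right)$ ($n{\left(w,L \right)} = \left(-1 + L\right) w = w \left(-1 + L\right)$)
$\frac{91522}{n{\left(-221,284 \right)}} = \frac{91522}{\left(-221\right) \left(-1 + 284\right)} = \frac{91522}{\left(-221\right) 283} = \frac{91522}{-62543} = 91522 \left(- \frac{1}{62543}\right) = - \frac{91522}{62543}$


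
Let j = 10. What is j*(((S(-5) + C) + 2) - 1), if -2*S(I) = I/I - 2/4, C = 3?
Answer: 75/2 ≈ 37.500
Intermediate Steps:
S(I) = -¼ (S(I) = -(I/I - 2/4)/2 = -(1 - 2*¼)/2 = -(1 - ½)/2 = -½*½ = -¼)
j*(((S(-5) + C) + 2) - 1) = 10*(((-¼ + 3) + 2) - 1) = 10*((11/4 + 2) - 1) = 10*(19/4 - 1) = 10*(15/4) = 75/2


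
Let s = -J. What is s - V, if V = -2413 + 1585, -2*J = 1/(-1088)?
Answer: 1801727/2176 ≈ 828.00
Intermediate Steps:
J = 1/2176 (J = -½/(-1088) = -½*(-1/1088) = 1/2176 ≈ 0.00045956)
V = -828
s = -1/2176 (s = -1*1/2176 = -1/2176 ≈ -0.00045956)
s - V = -1/2176 - 1*(-828) = -1/2176 + 828 = 1801727/2176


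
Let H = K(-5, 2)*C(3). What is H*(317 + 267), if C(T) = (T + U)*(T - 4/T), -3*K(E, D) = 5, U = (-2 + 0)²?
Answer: -102200/9 ≈ -11356.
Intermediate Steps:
U = 4 (U = (-2)² = 4)
K(E, D) = -5/3 (K(E, D) = -⅓*5 = -5/3)
C(T) = (4 + T)*(T - 4/T) (C(T) = (T + 4)*(T - 4/T) = (4 + T)*(T - 4/T))
H = -175/9 (H = -5*(-4 + 3² - 16/3 + 4*3)/3 = -5*(-4 + 9 - 16*⅓ + 12)/3 = -5*(-4 + 9 - 16/3 + 12)/3 = -5/3*35/3 = -175/9 ≈ -19.444)
H*(317 + 267) = -175*(317 + 267)/9 = -175/9*584 = -102200/9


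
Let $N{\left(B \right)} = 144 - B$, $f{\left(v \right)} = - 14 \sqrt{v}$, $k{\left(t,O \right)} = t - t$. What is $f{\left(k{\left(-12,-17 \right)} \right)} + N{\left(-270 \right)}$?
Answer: $414$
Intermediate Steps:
$k{\left(t,O \right)} = 0$
$f{\left(k{\left(-12,-17 \right)} \right)} + N{\left(-270 \right)} = - 14 \sqrt{0} + \left(144 - -270\right) = \left(-14\right) 0 + \left(144 + 270\right) = 0 + 414 = 414$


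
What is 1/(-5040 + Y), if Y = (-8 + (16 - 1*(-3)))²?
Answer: -1/4919 ≈ -0.00020329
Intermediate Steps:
Y = 121 (Y = (-8 + (16 + 3))² = (-8 + 19)² = 11² = 121)
1/(-5040 + Y) = 1/(-5040 + 121) = 1/(-4919) = -1/4919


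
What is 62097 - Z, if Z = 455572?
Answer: -393475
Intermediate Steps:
62097 - Z = 62097 - 1*455572 = 62097 - 455572 = -393475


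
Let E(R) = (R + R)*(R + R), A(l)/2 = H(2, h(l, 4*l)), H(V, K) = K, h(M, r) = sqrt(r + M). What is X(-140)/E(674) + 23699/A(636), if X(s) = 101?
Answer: 101/1817104 + 23699*sqrt(795)/3180 ≈ 210.13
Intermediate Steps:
h(M, r) = sqrt(M + r)
A(l) = 2*sqrt(5)*sqrt(l) (A(l) = 2*sqrt(l + 4*l) = 2*sqrt(5*l) = 2*(sqrt(5)*sqrt(l)) = 2*sqrt(5)*sqrt(l))
E(R) = 4*R**2 (E(R) = (2*R)*(2*R) = 4*R**2)
X(-140)/E(674) + 23699/A(636) = 101/((4*674**2)) + 23699/((2*sqrt(5)*sqrt(636))) = 101/((4*454276)) + 23699/((2*sqrt(5)*(2*sqrt(159)))) = 101/1817104 + 23699/((4*sqrt(795))) = 101*(1/1817104) + 23699*(sqrt(795)/3180) = 101/1817104 + 23699*sqrt(795)/3180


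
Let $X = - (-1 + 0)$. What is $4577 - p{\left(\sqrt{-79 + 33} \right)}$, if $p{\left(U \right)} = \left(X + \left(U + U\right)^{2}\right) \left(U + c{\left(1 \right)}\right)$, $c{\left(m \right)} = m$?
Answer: $4760 + 183 i \sqrt{46} \approx 4760.0 + 1241.2 i$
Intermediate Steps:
$X = 1$ ($X = \left(-1\right) \left(-1\right) = 1$)
$p{\left(U \right)} = \left(1 + U\right) \left(1 + 4 U^{2}\right)$ ($p{\left(U \right)} = \left(1 + \left(U + U\right)^{2}\right) \left(U + 1\right) = \left(1 + \left(2 U\right)^{2}\right) \left(1 + U\right) = \left(1 + 4 U^{2}\right) \left(1 + U\right) = \left(1 + U\right) \left(1 + 4 U^{2}\right)$)
$4577 - p{\left(\sqrt{-79 + 33} \right)} = 4577 - \left(1 + \sqrt{-79 + 33} + 4 \left(\sqrt{-79 + 33}\right)^{2} + 4 \left(\sqrt{-79 + 33}\right)^{3}\right) = 4577 - \left(1 + \sqrt{-46} + 4 \left(\sqrt{-46}\right)^{2} + 4 \left(\sqrt{-46}\right)^{3}\right) = 4577 - \left(1 + i \sqrt{46} + 4 \left(i \sqrt{46}\right)^{2} + 4 \left(i \sqrt{46}\right)^{3}\right) = 4577 - \left(1 + i \sqrt{46} + 4 \left(-46\right) + 4 \left(- 46 i \sqrt{46}\right)\right) = 4577 - \left(1 + i \sqrt{46} - 184 - 184 i \sqrt{46}\right) = 4577 - \left(-183 - 183 i \sqrt{46}\right) = 4577 + \left(183 + 183 i \sqrt{46}\right) = 4760 + 183 i \sqrt{46}$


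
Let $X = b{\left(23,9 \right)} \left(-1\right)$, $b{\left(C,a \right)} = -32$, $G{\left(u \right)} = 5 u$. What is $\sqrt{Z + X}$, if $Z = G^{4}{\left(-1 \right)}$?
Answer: $3 \sqrt{73} \approx 25.632$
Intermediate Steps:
$Z = 625$ ($Z = \left(5 \left(-1\right)\right)^{4} = \left(-5\right)^{4} = 625$)
$X = 32$ ($X = \left(-32\right) \left(-1\right) = 32$)
$\sqrt{Z + X} = \sqrt{625 + 32} = \sqrt{657} = 3 \sqrt{73}$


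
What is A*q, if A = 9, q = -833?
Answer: -7497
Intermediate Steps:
A*q = 9*(-833) = -7497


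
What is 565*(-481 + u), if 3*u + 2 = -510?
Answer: -1104575/3 ≈ -3.6819e+5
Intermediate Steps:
u = -512/3 (u = -⅔ + (⅓)*(-510) = -⅔ - 170 = -512/3 ≈ -170.67)
565*(-481 + u) = 565*(-481 - 512/3) = 565*(-1955/3) = -1104575/3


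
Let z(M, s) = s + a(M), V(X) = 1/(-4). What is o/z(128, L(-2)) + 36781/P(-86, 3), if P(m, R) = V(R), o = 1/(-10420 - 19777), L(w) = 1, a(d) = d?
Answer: -573108742213/3895413 ≈ -1.4712e+5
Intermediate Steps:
V(X) = -¼
o = -1/30197 (o = 1/(-30197) = -1/30197 ≈ -3.3116e-5)
P(m, R) = -¼
z(M, s) = M + s (z(M, s) = s + M = M + s)
o/z(128, L(-2)) + 36781/P(-86, 3) = -1/(30197*(128 + 1)) + 36781/(-¼) = -1/30197/129 + 36781*(-4) = -1/30197*1/129 - 147124 = -1/3895413 - 147124 = -573108742213/3895413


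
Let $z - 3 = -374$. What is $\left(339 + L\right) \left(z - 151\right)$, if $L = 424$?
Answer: $-398286$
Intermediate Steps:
$z = -371$ ($z = 3 - 374 = -371$)
$\left(339 + L\right) \left(z - 151\right) = \left(339 + 424\right) \left(-371 - 151\right) = 763 \left(-522\right) = -398286$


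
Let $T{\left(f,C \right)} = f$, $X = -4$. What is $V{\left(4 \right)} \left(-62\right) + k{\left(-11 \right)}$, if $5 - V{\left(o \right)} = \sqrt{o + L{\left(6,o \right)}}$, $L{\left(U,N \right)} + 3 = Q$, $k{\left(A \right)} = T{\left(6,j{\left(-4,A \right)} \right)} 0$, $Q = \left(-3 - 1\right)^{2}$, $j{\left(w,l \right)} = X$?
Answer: $-310 + 62 \sqrt{17} \approx -54.367$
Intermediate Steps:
$j{\left(w,l \right)} = -4$
$Q = 16$ ($Q = \left(-4\right)^{2} = 16$)
$k{\left(A \right)} = 0$ ($k{\left(A \right)} = 6 \cdot 0 = 0$)
$L{\left(U,N \right)} = 13$ ($L{\left(U,N \right)} = -3 + 16 = 13$)
$V{\left(o \right)} = 5 - \sqrt{13 + o}$ ($V{\left(o \right)} = 5 - \sqrt{o + 13} = 5 - \sqrt{13 + o}$)
$V{\left(4 \right)} \left(-62\right) + k{\left(-11 \right)} = \left(5 - \sqrt{13 + 4}\right) \left(-62\right) + 0 = \left(5 - \sqrt{17}\right) \left(-62\right) + 0 = \left(-310 + 62 \sqrt{17}\right) + 0 = -310 + 62 \sqrt{17}$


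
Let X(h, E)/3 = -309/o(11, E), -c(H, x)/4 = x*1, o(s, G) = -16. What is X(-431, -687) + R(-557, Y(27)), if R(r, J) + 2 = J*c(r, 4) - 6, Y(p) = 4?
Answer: -225/16 ≈ -14.063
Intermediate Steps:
c(H, x) = -4*x
R(r, J) = -8 - 16*J (R(r, J) = -2 + (J*(-4*4) - 6) = -2 + (J*(-16) - 6) = -2 + (-16*J - 6) = -2 + (-6 - 16*J) = -8 - 16*J)
X(h, E) = 927/16 (X(h, E) = 3*(-309/(-16)) = 3*(-309*(-1/16)) = 3*(309/16) = 927/16)
X(-431, -687) + R(-557, Y(27)) = 927/16 + (-8 - 16*4) = 927/16 + (-8 - 64) = 927/16 - 72 = -225/16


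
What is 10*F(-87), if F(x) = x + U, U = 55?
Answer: -320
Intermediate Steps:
F(x) = 55 + x (F(x) = x + 55 = 55 + x)
10*F(-87) = 10*(55 - 87) = 10*(-32) = -320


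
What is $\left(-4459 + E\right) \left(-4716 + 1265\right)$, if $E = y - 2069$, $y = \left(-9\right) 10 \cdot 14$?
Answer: $26876388$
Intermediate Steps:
$y = -1260$ ($y = \left(-90\right) 14 = -1260$)
$E = -3329$ ($E = -1260 - 2069 = -3329$)
$\left(-4459 + E\right) \left(-4716 + 1265\right) = \left(-4459 - 3329\right) \left(-4716 + 1265\right) = \left(-7788\right) \left(-3451\right) = 26876388$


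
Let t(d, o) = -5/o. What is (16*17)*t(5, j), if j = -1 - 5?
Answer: 680/3 ≈ 226.67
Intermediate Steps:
j = -6
(16*17)*t(5, j) = (16*17)*(-5/(-6)) = 272*(-5*(-⅙)) = 272*(⅚) = 680/3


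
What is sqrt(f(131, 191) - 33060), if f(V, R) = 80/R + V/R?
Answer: I*sqrt(1206021559)/191 ≈ 181.82*I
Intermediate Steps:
sqrt(f(131, 191) - 33060) = sqrt((80 + 131)/191 - 33060) = sqrt((1/191)*211 - 33060) = sqrt(211/191 - 33060) = sqrt(-6314249/191) = I*sqrt(1206021559)/191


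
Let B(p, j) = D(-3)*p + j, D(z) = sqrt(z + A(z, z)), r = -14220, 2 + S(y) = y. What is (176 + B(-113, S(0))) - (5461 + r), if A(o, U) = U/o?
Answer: 8933 - 113*I*sqrt(2) ≈ 8933.0 - 159.81*I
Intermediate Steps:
S(y) = -2 + y
D(z) = sqrt(1 + z) (D(z) = sqrt(z + z/z) = sqrt(z + 1) = sqrt(1 + z))
B(p, j) = j + I*p*sqrt(2) (B(p, j) = sqrt(1 - 3)*p + j = sqrt(-2)*p + j = (I*sqrt(2))*p + j = I*p*sqrt(2) + j = j + I*p*sqrt(2))
(176 + B(-113, S(0))) - (5461 + r) = (176 + ((-2 + 0) + I*(-113)*sqrt(2))) - (5461 - 14220) = (176 + (-2 - 113*I*sqrt(2))) - 1*(-8759) = (174 - 113*I*sqrt(2)) + 8759 = 8933 - 113*I*sqrt(2)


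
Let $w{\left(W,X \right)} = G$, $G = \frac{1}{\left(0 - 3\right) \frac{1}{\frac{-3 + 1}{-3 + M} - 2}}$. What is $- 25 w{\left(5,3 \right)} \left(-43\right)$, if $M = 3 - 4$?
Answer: $\frac{1075}{2} \approx 537.5$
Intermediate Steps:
$M = -1$ ($M = 3 - 4 = -1$)
$G = \frac{1}{2}$ ($G = \frac{1}{\left(0 - 3\right) \frac{1}{\frac{-3 + 1}{-3 - 1} - 2}} = \frac{1}{\left(-3\right) \frac{1}{- \frac{2}{-4} - 2}} = \frac{1}{\left(-3\right) \frac{1}{\left(-2\right) \left(- \frac{1}{4}\right) - 2}} = \frac{1}{\left(-3\right) \frac{1}{\frac{1}{2} - 2}} = \frac{1}{\left(-3\right) \frac{1}{- \frac{3}{2}}} = \frac{1}{\left(-3\right) \left(- \frac{2}{3}\right)} = \frac{1}{2} \approx 0.5$)
$w{\left(W,X \right)} = \frac{1}{2}$
$- 25 w{\left(5,3 \right)} \left(-43\right) = \left(-25\right) \frac{1}{2} \left(-43\right) = \left(- \frac{25}{2}\right) \left(-43\right) = \frac{1075}{2}$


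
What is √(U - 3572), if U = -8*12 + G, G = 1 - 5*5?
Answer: 2*I*√923 ≈ 60.762*I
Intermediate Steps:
G = -24 (G = 1 - 1*25 = 1 - 25 = -24)
U = -120 (U = -8*12 - 24 = -96 - 24 = -120)
√(U - 3572) = √(-120 - 3572) = √(-3692) = 2*I*√923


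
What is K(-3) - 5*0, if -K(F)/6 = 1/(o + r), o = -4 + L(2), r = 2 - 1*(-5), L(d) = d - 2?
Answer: -2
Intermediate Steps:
L(d) = -2 + d
r = 7 (r = 2 + 5 = 7)
o = -4 (o = -4 + (-2 + 2) = -4 + 0 = -4)
K(F) = -2 (K(F) = -6/(-4 + 7) = -6/3 = -6*⅓ = -2)
K(-3) - 5*0 = -2 - 5*0 = -2 + 0 = -2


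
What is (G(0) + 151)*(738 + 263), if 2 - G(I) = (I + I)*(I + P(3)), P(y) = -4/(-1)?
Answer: 153153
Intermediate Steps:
P(y) = 4 (P(y) = -4*(-1) = 4)
G(I) = 2 - 2*I*(4 + I) (G(I) = 2 - (I + I)*(I + 4) = 2 - 2*I*(4 + I))
(G(0) + 151)*(738 + 263) = ((2 - 8*0 - 2*0²) + 151)*(738 + 263) = ((2 + 0 - 2*0) + 151)*1001 = ((2 + 0 + 0) + 151)*1001 = (2 + 151)*1001 = 153*1001 = 153153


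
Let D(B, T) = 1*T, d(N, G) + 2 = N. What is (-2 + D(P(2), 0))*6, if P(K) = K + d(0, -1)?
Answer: -12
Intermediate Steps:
d(N, G) = -2 + N
P(K) = -2 + K (P(K) = K + (-2 + 0) = K - 2 = -2 + K)
D(B, T) = T
(-2 + D(P(2), 0))*6 = (-2 + 0)*6 = -2*6 = -12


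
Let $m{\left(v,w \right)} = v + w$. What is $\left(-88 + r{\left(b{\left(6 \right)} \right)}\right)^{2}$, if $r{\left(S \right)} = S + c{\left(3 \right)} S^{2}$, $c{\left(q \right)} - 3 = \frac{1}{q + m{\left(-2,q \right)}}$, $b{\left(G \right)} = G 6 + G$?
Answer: $32341969$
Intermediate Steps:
$b{\left(G \right)} = 7 G$ ($b{\left(G \right)} = 6 G + G = 7 G$)
$c{\left(q \right)} = 3 + \frac{1}{-2 + 2 q}$ ($c{\left(q \right)} = 3 + \frac{1}{q + \left(-2 + q\right)} = 3 + \frac{1}{-2 + 2 q}$)
$r{\left(S \right)} = S + \frac{13 S^{2}}{4}$ ($r{\left(S \right)} = S + \frac{-5 + 6 \cdot 3}{2 \left(-1 + 3\right)} S^{2} = S + \frac{-5 + 18}{2 \cdot 2} S^{2} = S + \frac{1}{2} \cdot \frac{1}{2} \cdot 13 S^{2} = S + \frac{13 S^{2}}{4}$)
$\left(-88 + r{\left(b{\left(6 \right)} \right)}\right)^{2} = \left(-88 + \frac{7 \cdot 6 \left(4 + 13 \cdot 7 \cdot 6\right)}{4}\right)^{2} = \left(-88 + \frac{1}{4} \cdot 42 \left(4 + 13 \cdot 42\right)\right)^{2} = \left(-88 + \frac{1}{4} \cdot 42 \left(4 + 546\right)\right)^{2} = \left(-88 + \frac{1}{4} \cdot 42 \cdot 550\right)^{2} = \left(-88 + 5775\right)^{2} = 5687^{2} = 32341969$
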